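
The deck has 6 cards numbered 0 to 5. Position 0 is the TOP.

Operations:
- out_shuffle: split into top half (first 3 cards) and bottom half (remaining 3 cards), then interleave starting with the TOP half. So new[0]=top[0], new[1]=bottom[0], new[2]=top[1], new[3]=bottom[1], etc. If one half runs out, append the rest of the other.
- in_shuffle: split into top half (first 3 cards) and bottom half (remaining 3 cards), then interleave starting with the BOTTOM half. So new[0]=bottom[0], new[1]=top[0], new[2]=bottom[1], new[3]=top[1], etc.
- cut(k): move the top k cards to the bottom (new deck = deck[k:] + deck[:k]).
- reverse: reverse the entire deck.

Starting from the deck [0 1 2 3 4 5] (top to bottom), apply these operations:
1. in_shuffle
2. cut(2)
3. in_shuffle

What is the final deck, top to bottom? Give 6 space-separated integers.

After op 1 (in_shuffle): [3 0 4 1 5 2]
After op 2 (cut(2)): [4 1 5 2 3 0]
After op 3 (in_shuffle): [2 4 3 1 0 5]

Answer: 2 4 3 1 0 5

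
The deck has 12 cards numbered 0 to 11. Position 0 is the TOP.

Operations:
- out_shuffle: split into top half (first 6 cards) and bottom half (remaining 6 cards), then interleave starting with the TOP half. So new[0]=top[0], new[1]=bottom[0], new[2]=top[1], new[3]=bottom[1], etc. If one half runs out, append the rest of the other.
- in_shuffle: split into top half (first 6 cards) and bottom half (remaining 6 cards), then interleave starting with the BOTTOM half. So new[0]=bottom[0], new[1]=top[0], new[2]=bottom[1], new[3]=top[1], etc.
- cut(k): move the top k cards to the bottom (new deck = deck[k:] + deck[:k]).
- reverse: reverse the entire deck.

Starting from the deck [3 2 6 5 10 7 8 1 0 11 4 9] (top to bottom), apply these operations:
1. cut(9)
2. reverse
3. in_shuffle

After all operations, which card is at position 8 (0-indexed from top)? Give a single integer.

Answer: 4

Derivation:
After op 1 (cut(9)): [11 4 9 3 2 6 5 10 7 8 1 0]
After op 2 (reverse): [0 1 8 7 10 5 6 2 3 9 4 11]
After op 3 (in_shuffle): [6 0 2 1 3 8 9 7 4 10 11 5]
Position 8: card 4.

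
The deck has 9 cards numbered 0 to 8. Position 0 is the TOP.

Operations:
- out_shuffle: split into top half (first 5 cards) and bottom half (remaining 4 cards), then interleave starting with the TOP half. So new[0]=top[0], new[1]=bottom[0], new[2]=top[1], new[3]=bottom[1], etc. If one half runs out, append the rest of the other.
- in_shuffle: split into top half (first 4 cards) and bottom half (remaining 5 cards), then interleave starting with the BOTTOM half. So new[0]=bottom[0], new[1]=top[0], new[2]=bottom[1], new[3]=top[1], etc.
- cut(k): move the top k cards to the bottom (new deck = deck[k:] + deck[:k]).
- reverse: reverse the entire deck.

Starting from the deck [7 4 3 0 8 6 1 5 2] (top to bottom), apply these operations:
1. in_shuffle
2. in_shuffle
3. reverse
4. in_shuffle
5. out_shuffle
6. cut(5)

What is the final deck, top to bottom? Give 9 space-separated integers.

Answer: 6 4 1 3 5 0 2 8 7

Derivation:
After op 1 (in_shuffle): [8 7 6 4 1 3 5 0 2]
After op 2 (in_shuffle): [1 8 3 7 5 6 0 4 2]
After op 3 (reverse): [2 4 0 6 5 7 3 8 1]
After op 4 (in_shuffle): [5 2 7 4 3 0 8 6 1]
After op 5 (out_shuffle): [5 0 2 8 7 6 4 1 3]
After op 6 (cut(5)): [6 4 1 3 5 0 2 8 7]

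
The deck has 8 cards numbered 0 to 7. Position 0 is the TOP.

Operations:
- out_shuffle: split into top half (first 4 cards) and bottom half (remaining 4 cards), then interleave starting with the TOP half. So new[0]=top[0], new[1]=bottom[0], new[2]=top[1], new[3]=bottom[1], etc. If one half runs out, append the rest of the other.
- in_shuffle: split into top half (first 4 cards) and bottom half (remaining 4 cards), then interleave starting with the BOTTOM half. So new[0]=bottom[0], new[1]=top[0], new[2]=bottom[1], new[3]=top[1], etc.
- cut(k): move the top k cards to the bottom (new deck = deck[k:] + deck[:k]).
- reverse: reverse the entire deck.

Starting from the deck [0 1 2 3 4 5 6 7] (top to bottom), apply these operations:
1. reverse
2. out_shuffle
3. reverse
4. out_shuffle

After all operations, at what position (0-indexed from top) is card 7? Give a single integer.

After op 1 (reverse): [7 6 5 4 3 2 1 0]
After op 2 (out_shuffle): [7 3 6 2 5 1 4 0]
After op 3 (reverse): [0 4 1 5 2 6 3 7]
After op 4 (out_shuffle): [0 2 4 6 1 3 5 7]
Card 7 is at position 7.

Answer: 7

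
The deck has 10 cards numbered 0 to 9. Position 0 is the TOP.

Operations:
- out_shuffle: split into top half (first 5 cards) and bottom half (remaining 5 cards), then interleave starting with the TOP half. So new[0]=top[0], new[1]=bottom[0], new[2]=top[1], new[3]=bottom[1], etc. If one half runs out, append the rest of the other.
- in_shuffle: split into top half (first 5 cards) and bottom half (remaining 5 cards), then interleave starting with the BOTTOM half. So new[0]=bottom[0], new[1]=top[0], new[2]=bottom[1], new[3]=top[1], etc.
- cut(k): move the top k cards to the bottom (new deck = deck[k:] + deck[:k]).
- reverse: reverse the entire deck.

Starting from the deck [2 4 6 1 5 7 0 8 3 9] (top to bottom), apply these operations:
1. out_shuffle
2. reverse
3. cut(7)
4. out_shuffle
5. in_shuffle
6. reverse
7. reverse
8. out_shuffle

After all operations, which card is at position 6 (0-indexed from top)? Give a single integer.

After op 1 (out_shuffle): [2 7 4 0 6 8 1 3 5 9]
After op 2 (reverse): [9 5 3 1 8 6 0 4 7 2]
After op 3 (cut(7)): [4 7 2 9 5 3 1 8 6 0]
After op 4 (out_shuffle): [4 3 7 1 2 8 9 6 5 0]
After op 5 (in_shuffle): [8 4 9 3 6 7 5 1 0 2]
After op 6 (reverse): [2 0 1 5 7 6 3 9 4 8]
After op 7 (reverse): [8 4 9 3 6 7 5 1 0 2]
After op 8 (out_shuffle): [8 7 4 5 9 1 3 0 6 2]
Position 6: card 3.

Answer: 3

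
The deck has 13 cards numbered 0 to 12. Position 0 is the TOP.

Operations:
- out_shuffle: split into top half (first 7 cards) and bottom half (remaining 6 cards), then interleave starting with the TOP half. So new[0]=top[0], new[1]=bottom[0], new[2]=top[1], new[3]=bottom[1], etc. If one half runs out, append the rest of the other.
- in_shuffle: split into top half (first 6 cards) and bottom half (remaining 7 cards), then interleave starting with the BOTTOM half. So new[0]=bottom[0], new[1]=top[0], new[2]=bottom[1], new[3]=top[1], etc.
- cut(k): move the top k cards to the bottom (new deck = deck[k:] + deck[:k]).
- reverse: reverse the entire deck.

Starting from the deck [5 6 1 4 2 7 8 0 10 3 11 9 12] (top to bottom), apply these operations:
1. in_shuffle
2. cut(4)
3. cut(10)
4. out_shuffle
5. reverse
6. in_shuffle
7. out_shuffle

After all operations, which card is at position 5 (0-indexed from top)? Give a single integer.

After op 1 (in_shuffle): [8 5 0 6 10 1 3 4 11 2 9 7 12]
After op 2 (cut(4)): [10 1 3 4 11 2 9 7 12 8 5 0 6]
After op 3 (cut(10)): [5 0 6 10 1 3 4 11 2 9 7 12 8]
After op 4 (out_shuffle): [5 11 0 2 6 9 10 7 1 12 3 8 4]
After op 5 (reverse): [4 8 3 12 1 7 10 9 6 2 0 11 5]
After op 6 (in_shuffle): [10 4 9 8 6 3 2 12 0 1 11 7 5]
After op 7 (out_shuffle): [10 12 4 0 9 1 8 11 6 7 3 5 2]
Position 5: card 1.

Answer: 1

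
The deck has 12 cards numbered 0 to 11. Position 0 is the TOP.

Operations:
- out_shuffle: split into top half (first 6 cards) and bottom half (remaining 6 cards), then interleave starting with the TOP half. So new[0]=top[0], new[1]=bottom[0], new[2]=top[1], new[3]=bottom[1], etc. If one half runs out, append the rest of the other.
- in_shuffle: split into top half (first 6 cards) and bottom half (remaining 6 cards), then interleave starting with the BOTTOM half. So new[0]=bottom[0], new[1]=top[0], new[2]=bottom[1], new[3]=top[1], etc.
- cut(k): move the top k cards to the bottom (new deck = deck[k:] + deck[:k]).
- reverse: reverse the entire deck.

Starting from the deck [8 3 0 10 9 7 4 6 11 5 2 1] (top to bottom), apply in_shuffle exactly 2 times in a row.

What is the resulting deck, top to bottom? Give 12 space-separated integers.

After op 1 (in_shuffle): [4 8 6 3 11 0 5 10 2 9 1 7]
After op 2 (in_shuffle): [5 4 10 8 2 6 9 3 1 11 7 0]

Answer: 5 4 10 8 2 6 9 3 1 11 7 0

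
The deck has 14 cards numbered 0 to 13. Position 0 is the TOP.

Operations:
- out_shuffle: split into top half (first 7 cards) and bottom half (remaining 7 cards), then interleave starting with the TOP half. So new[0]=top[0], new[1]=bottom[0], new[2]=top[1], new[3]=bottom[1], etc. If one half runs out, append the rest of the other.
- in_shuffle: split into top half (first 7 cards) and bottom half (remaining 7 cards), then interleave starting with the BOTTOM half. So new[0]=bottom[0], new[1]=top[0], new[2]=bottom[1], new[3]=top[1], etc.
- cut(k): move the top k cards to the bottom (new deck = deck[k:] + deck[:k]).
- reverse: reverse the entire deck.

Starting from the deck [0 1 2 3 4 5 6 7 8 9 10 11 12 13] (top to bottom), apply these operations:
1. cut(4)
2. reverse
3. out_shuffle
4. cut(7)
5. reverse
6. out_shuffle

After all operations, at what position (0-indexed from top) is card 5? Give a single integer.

Answer: 5

Derivation:
After op 1 (cut(4)): [4 5 6 7 8 9 10 11 12 13 0 1 2 3]
After op 2 (reverse): [3 2 1 0 13 12 11 10 9 8 7 6 5 4]
After op 3 (out_shuffle): [3 10 2 9 1 8 0 7 13 6 12 5 11 4]
After op 4 (cut(7)): [7 13 6 12 5 11 4 3 10 2 9 1 8 0]
After op 5 (reverse): [0 8 1 9 2 10 3 4 11 5 12 6 13 7]
After op 6 (out_shuffle): [0 4 8 11 1 5 9 12 2 6 10 13 3 7]
Card 5 is at position 5.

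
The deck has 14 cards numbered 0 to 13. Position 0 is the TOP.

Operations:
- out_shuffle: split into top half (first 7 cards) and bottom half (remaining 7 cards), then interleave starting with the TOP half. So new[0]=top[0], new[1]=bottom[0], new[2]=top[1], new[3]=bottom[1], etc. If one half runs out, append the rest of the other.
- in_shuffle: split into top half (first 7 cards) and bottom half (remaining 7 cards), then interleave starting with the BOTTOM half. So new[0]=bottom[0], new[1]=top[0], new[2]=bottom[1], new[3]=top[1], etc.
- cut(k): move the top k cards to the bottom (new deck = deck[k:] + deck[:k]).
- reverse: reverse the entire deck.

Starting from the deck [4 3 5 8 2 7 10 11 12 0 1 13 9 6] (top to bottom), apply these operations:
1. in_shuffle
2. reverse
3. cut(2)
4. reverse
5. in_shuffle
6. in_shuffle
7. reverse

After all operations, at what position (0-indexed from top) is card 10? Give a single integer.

Answer: 6

Derivation:
After op 1 (in_shuffle): [11 4 12 3 0 5 1 8 13 2 9 7 6 10]
After op 2 (reverse): [10 6 7 9 2 13 8 1 5 0 3 12 4 11]
After op 3 (cut(2)): [7 9 2 13 8 1 5 0 3 12 4 11 10 6]
After op 4 (reverse): [6 10 11 4 12 3 0 5 1 8 13 2 9 7]
After op 5 (in_shuffle): [5 6 1 10 8 11 13 4 2 12 9 3 7 0]
After op 6 (in_shuffle): [4 5 2 6 12 1 9 10 3 8 7 11 0 13]
After op 7 (reverse): [13 0 11 7 8 3 10 9 1 12 6 2 5 4]
Card 10 is at position 6.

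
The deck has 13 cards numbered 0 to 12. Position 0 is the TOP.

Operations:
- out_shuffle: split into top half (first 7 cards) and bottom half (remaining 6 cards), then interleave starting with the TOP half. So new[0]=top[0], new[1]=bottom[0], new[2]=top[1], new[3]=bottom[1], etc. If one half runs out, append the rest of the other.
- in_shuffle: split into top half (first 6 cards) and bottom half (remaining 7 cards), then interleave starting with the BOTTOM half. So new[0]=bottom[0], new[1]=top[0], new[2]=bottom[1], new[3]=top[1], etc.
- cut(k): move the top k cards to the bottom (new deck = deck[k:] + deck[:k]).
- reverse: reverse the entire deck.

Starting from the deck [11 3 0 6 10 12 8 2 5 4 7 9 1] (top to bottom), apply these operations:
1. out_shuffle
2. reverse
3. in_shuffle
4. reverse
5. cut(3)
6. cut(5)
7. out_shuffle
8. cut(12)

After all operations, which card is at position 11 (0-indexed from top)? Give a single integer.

Answer: 11

Derivation:
After op 1 (out_shuffle): [11 2 3 5 0 4 6 7 10 9 12 1 8]
After op 2 (reverse): [8 1 12 9 10 7 6 4 0 5 3 2 11]
After op 3 (in_shuffle): [6 8 4 1 0 12 5 9 3 10 2 7 11]
After op 4 (reverse): [11 7 2 10 3 9 5 12 0 1 4 8 6]
After op 5 (cut(3)): [10 3 9 5 12 0 1 4 8 6 11 7 2]
After op 6 (cut(5)): [0 1 4 8 6 11 7 2 10 3 9 5 12]
After op 7 (out_shuffle): [0 2 1 10 4 3 8 9 6 5 11 12 7]
After op 8 (cut(12)): [7 0 2 1 10 4 3 8 9 6 5 11 12]
Position 11: card 11.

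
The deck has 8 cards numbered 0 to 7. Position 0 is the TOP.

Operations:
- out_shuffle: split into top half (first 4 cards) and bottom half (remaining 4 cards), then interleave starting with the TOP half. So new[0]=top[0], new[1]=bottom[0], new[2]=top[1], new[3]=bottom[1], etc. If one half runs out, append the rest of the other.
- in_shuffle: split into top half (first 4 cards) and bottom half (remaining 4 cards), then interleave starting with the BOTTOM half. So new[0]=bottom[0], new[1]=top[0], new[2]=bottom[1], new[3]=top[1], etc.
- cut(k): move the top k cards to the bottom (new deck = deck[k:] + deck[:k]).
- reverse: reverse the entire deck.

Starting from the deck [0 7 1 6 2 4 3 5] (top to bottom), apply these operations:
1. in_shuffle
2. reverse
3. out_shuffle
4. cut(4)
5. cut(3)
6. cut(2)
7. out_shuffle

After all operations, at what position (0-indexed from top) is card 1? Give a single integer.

Answer: 6

Derivation:
After op 1 (in_shuffle): [2 0 4 7 3 1 5 6]
After op 2 (reverse): [6 5 1 3 7 4 0 2]
After op 3 (out_shuffle): [6 7 5 4 1 0 3 2]
After op 4 (cut(4)): [1 0 3 2 6 7 5 4]
After op 5 (cut(3)): [2 6 7 5 4 1 0 3]
After op 6 (cut(2)): [7 5 4 1 0 3 2 6]
After op 7 (out_shuffle): [7 0 5 3 4 2 1 6]
Card 1 is at position 6.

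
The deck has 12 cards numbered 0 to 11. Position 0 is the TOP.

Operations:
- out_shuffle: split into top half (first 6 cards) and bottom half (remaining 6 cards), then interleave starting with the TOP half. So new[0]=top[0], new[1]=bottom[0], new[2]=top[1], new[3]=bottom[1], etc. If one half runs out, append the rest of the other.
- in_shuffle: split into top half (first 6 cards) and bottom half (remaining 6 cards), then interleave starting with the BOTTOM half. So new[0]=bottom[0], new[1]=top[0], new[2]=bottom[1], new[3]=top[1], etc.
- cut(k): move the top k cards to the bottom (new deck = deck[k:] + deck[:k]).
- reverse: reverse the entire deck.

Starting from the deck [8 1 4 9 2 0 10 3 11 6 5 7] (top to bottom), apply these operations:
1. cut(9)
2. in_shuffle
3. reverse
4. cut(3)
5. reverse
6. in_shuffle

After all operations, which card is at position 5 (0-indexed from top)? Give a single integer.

Answer: 4

Derivation:
After op 1 (cut(9)): [6 5 7 8 1 4 9 2 0 10 3 11]
After op 2 (in_shuffle): [9 6 2 5 0 7 10 8 3 1 11 4]
After op 3 (reverse): [4 11 1 3 8 10 7 0 5 2 6 9]
After op 4 (cut(3)): [3 8 10 7 0 5 2 6 9 4 11 1]
After op 5 (reverse): [1 11 4 9 6 2 5 0 7 10 8 3]
After op 6 (in_shuffle): [5 1 0 11 7 4 10 9 8 6 3 2]
Position 5: card 4.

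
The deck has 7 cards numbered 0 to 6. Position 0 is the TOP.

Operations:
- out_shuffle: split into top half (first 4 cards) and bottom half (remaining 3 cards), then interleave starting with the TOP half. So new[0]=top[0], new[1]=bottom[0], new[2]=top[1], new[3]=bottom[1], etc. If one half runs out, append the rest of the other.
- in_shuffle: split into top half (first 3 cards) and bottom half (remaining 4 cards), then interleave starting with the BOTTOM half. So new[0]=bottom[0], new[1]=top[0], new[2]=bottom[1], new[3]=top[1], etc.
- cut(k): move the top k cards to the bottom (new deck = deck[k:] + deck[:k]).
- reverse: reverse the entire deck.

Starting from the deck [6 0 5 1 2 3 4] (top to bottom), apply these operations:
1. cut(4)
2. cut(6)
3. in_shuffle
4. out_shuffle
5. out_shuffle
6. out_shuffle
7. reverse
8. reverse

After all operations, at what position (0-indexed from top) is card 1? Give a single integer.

Answer: 1

Derivation:
After op 1 (cut(4)): [2 3 4 6 0 5 1]
After op 2 (cut(6)): [1 2 3 4 6 0 5]
After op 3 (in_shuffle): [4 1 6 2 0 3 5]
After op 4 (out_shuffle): [4 0 1 3 6 5 2]
After op 5 (out_shuffle): [4 6 0 5 1 2 3]
After op 6 (out_shuffle): [4 1 6 2 0 3 5]
After op 7 (reverse): [5 3 0 2 6 1 4]
After op 8 (reverse): [4 1 6 2 0 3 5]
Card 1 is at position 1.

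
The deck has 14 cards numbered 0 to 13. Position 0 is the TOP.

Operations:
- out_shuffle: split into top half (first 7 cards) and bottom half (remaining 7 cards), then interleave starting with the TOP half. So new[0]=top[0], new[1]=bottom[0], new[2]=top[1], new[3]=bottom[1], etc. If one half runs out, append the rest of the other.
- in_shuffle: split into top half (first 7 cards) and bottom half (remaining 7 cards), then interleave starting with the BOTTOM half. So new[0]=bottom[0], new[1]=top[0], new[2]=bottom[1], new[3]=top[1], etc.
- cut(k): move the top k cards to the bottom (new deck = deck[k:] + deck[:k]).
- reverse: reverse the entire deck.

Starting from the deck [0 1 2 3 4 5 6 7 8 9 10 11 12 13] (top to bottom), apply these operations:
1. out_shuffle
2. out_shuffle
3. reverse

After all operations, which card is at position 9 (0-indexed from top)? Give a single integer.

Answer: 1

Derivation:
After op 1 (out_shuffle): [0 7 1 8 2 9 3 10 4 11 5 12 6 13]
After op 2 (out_shuffle): [0 10 7 4 1 11 8 5 2 12 9 6 3 13]
After op 3 (reverse): [13 3 6 9 12 2 5 8 11 1 4 7 10 0]
Position 9: card 1.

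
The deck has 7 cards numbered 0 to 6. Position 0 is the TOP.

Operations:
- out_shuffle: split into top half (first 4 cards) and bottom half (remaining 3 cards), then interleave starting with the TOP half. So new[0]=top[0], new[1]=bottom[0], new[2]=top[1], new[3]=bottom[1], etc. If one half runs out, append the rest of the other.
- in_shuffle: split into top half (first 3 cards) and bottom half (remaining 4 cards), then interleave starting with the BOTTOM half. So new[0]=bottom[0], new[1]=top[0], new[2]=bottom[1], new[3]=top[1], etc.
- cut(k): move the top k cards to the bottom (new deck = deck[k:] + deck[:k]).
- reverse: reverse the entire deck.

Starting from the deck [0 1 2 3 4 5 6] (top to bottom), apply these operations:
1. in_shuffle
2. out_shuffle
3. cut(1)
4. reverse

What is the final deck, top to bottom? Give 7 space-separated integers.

After op 1 (in_shuffle): [3 0 4 1 5 2 6]
After op 2 (out_shuffle): [3 5 0 2 4 6 1]
After op 3 (cut(1)): [5 0 2 4 6 1 3]
After op 4 (reverse): [3 1 6 4 2 0 5]

Answer: 3 1 6 4 2 0 5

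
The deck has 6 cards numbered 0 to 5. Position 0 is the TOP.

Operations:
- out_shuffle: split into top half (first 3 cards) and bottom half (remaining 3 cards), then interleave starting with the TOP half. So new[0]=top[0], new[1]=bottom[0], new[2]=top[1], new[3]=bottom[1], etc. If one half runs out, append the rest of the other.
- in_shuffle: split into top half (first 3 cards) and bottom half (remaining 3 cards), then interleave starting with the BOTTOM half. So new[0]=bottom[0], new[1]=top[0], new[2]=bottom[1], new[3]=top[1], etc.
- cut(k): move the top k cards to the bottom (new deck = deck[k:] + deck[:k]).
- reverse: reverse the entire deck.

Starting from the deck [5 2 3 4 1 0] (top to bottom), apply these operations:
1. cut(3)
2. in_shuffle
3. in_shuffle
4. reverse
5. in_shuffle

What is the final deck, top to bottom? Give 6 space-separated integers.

After op 1 (cut(3)): [4 1 0 5 2 3]
After op 2 (in_shuffle): [5 4 2 1 3 0]
After op 3 (in_shuffle): [1 5 3 4 0 2]
After op 4 (reverse): [2 0 4 3 5 1]
After op 5 (in_shuffle): [3 2 5 0 1 4]

Answer: 3 2 5 0 1 4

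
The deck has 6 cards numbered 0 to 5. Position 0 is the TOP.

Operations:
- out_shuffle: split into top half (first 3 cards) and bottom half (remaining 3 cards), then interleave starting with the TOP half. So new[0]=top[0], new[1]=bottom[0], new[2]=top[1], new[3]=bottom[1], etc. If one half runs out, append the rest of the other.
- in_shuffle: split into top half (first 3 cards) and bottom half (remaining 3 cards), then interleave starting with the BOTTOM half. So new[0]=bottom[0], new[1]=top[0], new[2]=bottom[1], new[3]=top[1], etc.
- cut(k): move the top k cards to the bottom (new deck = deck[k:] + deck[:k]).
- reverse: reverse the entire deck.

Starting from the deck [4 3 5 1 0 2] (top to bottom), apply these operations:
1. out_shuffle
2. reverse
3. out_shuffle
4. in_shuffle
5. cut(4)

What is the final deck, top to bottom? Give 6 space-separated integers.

After op 1 (out_shuffle): [4 1 3 0 5 2]
After op 2 (reverse): [2 5 0 3 1 4]
After op 3 (out_shuffle): [2 3 5 1 0 4]
After op 4 (in_shuffle): [1 2 0 3 4 5]
After op 5 (cut(4)): [4 5 1 2 0 3]

Answer: 4 5 1 2 0 3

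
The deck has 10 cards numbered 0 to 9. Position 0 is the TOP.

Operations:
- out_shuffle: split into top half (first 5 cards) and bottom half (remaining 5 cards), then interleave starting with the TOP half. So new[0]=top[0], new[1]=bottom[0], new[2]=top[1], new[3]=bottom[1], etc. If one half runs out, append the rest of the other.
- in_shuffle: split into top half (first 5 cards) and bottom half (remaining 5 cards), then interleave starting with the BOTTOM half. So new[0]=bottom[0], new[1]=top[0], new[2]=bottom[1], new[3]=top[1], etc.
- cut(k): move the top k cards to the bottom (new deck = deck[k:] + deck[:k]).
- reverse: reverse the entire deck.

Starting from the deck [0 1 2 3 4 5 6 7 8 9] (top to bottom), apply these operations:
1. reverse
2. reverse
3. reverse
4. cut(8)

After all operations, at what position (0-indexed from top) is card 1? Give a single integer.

After op 1 (reverse): [9 8 7 6 5 4 3 2 1 0]
After op 2 (reverse): [0 1 2 3 4 5 6 7 8 9]
After op 3 (reverse): [9 8 7 6 5 4 3 2 1 0]
After op 4 (cut(8)): [1 0 9 8 7 6 5 4 3 2]
Card 1 is at position 0.

Answer: 0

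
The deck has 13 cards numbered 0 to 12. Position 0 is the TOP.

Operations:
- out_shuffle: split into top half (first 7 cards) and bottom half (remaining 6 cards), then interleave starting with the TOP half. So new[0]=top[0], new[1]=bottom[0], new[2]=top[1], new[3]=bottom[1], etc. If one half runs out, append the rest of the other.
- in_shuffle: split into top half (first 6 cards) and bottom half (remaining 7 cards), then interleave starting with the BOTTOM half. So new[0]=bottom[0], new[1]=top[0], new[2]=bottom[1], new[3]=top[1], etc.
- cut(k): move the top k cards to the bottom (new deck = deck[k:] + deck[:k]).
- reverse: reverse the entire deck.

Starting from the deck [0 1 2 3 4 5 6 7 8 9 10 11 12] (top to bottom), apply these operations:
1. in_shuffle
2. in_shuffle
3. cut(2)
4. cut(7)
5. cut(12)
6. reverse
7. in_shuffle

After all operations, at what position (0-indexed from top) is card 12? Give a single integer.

After op 1 (in_shuffle): [6 0 7 1 8 2 9 3 10 4 11 5 12]
After op 2 (in_shuffle): [9 6 3 0 10 7 4 1 11 8 5 2 12]
After op 3 (cut(2)): [3 0 10 7 4 1 11 8 5 2 12 9 6]
After op 4 (cut(7)): [8 5 2 12 9 6 3 0 10 7 4 1 11]
After op 5 (cut(12)): [11 8 5 2 12 9 6 3 0 10 7 4 1]
After op 6 (reverse): [1 4 7 10 0 3 6 9 12 2 5 8 11]
After op 7 (in_shuffle): [6 1 9 4 12 7 2 10 5 0 8 3 11]
Card 12 is at position 4.

Answer: 4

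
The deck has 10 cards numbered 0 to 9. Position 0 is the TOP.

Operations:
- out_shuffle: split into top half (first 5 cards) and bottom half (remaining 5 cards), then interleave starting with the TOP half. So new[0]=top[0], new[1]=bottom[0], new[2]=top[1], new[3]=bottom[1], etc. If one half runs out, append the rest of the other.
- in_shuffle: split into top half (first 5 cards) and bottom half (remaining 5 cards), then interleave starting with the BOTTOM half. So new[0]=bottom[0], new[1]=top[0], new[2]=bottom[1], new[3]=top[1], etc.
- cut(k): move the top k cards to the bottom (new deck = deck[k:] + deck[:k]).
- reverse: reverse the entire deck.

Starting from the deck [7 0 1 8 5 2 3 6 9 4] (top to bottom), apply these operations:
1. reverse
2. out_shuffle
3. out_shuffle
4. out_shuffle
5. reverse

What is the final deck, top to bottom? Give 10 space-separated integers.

Answer: 7 9 6 3 2 5 8 1 0 4

Derivation:
After op 1 (reverse): [4 9 6 3 2 5 8 1 0 7]
After op 2 (out_shuffle): [4 5 9 8 6 1 3 0 2 7]
After op 3 (out_shuffle): [4 1 5 3 9 0 8 2 6 7]
After op 4 (out_shuffle): [4 0 1 8 5 2 3 6 9 7]
After op 5 (reverse): [7 9 6 3 2 5 8 1 0 4]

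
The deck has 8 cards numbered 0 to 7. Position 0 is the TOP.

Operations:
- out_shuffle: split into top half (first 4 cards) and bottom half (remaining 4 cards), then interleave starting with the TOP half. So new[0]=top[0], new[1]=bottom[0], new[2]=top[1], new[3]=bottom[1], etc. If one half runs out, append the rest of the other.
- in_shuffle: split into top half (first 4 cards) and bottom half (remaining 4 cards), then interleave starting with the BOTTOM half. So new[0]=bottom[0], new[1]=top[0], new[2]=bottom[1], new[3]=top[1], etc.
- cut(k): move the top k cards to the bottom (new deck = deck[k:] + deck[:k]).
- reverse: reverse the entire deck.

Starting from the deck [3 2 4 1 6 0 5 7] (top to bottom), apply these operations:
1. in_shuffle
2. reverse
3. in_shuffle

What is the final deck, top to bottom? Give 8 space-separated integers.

After op 1 (in_shuffle): [6 3 0 2 5 4 7 1]
After op 2 (reverse): [1 7 4 5 2 0 3 6]
After op 3 (in_shuffle): [2 1 0 7 3 4 6 5]

Answer: 2 1 0 7 3 4 6 5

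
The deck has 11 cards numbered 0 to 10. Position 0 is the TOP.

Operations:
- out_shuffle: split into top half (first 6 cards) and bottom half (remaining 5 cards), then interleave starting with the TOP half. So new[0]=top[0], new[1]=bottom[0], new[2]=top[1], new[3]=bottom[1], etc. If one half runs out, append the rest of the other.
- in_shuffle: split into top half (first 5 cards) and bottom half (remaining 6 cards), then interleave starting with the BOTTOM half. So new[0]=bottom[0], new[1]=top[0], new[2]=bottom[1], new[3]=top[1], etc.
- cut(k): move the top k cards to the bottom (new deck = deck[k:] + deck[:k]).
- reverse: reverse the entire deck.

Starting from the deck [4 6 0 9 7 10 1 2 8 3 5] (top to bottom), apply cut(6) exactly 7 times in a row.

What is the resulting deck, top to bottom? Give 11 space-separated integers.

After op 1 (cut(6)): [1 2 8 3 5 4 6 0 9 7 10]
After op 2 (cut(6)): [6 0 9 7 10 1 2 8 3 5 4]
After op 3 (cut(6)): [2 8 3 5 4 6 0 9 7 10 1]
After op 4 (cut(6)): [0 9 7 10 1 2 8 3 5 4 6]
After op 5 (cut(6)): [8 3 5 4 6 0 9 7 10 1 2]
After op 6 (cut(6)): [9 7 10 1 2 8 3 5 4 6 0]
After op 7 (cut(6)): [3 5 4 6 0 9 7 10 1 2 8]

Answer: 3 5 4 6 0 9 7 10 1 2 8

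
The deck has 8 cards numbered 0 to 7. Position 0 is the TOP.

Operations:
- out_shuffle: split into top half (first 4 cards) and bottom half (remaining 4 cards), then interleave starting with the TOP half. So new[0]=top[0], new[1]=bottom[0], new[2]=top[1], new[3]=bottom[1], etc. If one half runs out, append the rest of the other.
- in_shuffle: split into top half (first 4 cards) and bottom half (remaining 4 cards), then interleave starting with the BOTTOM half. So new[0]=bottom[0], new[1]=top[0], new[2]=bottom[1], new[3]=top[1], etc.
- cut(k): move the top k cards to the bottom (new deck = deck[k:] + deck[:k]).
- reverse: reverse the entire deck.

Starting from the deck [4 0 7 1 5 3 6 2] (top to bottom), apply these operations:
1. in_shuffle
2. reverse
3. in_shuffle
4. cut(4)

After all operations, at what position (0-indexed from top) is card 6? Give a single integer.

Answer: 3

Derivation:
After op 1 (in_shuffle): [5 4 3 0 6 7 2 1]
After op 2 (reverse): [1 2 7 6 0 3 4 5]
After op 3 (in_shuffle): [0 1 3 2 4 7 5 6]
After op 4 (cut(4)): [4 7 5 6 0 1 3 2]
Card 6 is at position 3.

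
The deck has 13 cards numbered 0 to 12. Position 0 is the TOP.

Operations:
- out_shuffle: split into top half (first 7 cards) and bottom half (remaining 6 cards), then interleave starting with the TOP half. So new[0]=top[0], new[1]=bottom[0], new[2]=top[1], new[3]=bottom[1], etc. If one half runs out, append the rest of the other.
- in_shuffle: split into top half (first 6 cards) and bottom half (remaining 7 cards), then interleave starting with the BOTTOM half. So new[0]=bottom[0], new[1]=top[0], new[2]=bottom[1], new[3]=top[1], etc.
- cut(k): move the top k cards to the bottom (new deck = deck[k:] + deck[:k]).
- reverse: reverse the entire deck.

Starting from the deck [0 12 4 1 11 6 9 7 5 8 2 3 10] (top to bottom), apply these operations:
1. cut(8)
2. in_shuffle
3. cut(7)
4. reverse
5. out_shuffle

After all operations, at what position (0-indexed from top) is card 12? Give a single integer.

After op 1 (cut(8)): [5 8 2 3 10 0 12 4 1 11 6 9 7]
After op 2 (in_shuffle): [12 5 4 8 1 2 11 3 6 10 9 0 7]
After op 3 (cut(7)): [3 6 10 9 0 7 12 5 4 8 1 2 11]
After op 4 (reverse): [11 2 1 8 4 5 12 7 0 9 10 6 3]
After op 5 (out_shuffle): [11 7 2 0 1 9 8 10 4 6 5 3 12]
Card 12 is at position 12.

Answer: 12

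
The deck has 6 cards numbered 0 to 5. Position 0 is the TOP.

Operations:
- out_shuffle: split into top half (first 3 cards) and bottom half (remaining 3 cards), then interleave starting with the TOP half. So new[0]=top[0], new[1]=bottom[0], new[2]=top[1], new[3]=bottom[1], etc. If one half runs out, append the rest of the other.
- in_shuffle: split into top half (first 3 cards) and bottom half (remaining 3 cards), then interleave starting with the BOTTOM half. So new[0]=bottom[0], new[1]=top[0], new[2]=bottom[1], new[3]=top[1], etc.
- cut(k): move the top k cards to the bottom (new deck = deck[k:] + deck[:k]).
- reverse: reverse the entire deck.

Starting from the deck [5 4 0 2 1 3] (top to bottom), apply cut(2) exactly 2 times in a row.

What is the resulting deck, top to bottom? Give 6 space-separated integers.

Answer: 1 3 5 4 0 2

Derivation:
After op 1 (cut(2)): [0 2 1 3 5 4]
After op 2 (cut(2)): [1 3 5 4 0 2]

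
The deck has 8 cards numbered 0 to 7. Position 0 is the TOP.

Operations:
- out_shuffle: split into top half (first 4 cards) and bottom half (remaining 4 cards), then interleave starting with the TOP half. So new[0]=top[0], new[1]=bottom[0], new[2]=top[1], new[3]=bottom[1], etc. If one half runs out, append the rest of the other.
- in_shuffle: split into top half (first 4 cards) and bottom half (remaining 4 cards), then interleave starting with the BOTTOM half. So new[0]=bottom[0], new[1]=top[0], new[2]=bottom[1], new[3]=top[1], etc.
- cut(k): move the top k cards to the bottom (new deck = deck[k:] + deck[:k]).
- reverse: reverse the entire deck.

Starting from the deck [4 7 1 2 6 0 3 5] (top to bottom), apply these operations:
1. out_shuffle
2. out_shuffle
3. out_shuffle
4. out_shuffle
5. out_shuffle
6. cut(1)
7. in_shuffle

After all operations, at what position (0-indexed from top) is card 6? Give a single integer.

After op 1 (out_shuffle): [4 6 7 0 1 3 2 5]
After op 2 (out_shuffle): [4 1 6 3 7 2 0 5]
After op 3 (out_shuffle): [4 7 1 2 6 0 3 5]
After op 4 (out_shuffle): [4 6 7 0 1 3 2 5]
After op 5 (out_shuffle): [4 1 6 3 7 2 0 5]
After op 6 (cut(1)): [1 6 3 7 2 0 5 4]
After op 7 (in_shuffle): [2 1 0 6 5 3 4 7]
Card 6 is at position 3.

Answer: 3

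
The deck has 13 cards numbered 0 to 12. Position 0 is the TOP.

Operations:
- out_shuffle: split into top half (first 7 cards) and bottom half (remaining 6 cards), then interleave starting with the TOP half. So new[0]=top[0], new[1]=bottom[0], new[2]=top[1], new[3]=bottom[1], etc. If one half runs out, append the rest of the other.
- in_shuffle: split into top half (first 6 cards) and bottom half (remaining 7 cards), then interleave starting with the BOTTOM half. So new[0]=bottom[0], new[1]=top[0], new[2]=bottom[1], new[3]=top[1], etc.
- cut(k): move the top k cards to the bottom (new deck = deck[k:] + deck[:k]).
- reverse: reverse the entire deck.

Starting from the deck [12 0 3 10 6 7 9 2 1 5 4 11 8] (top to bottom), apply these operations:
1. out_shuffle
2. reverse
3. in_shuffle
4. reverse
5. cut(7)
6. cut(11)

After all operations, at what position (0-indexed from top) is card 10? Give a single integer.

Answer: 7

Derivation:
After op 1 (out_shuffle): [12 2 0 1 3 5 10 4 6 11 7 8 9]
After op 2 (reverse): [9 8 7 11 6 4 10 5 3 1 0 2 12]
After op 3 (in_shuffle): [10 9 5 8 3 7 1 11 0 6 2 4 12]
After op 4 (reverse): [12 4 2 6 0 11 1 7 3 8 5 9 10]
After op 5 (cut(7)): [7 3 8 5 9 10 12 4 2 6 0 11 1]
After op 6 (cut(11)): [11 1 7 3 8 5 9 10 12 4 2 6 0]
Card 10 is at position 7.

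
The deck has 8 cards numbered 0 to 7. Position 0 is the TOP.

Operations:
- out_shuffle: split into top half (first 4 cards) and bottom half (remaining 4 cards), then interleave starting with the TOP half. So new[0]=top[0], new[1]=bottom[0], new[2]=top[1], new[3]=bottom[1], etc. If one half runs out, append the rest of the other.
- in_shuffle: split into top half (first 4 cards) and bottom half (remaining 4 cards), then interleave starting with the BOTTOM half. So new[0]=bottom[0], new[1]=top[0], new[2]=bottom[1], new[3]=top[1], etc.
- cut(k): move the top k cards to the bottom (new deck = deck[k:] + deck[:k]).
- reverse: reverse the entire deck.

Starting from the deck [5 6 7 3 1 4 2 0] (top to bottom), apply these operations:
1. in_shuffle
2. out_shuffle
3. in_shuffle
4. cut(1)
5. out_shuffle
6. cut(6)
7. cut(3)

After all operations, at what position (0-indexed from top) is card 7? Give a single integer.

After op 1 (in_shuffle): [1 5 4 6 2 7 0 3]
After op 2 (out_shuffle): [1 2 5 7 4 0 6 3]
After op 3 (in_shuffle): [4 1 0 2 6 5 3 7]
After op 4 (cut(1)): [1 0 2 6 5 3 7 4]
After op 5 (out_shuffle): [1 5 0 3 2 7 6 4]
After op 6 (cut(6)): [6 4 1 5 0 3 2 7]
After op 7 (cut(3)): [5 0 3 2 7 6 4 1]
Card 7 is at position 4.

Answer: 4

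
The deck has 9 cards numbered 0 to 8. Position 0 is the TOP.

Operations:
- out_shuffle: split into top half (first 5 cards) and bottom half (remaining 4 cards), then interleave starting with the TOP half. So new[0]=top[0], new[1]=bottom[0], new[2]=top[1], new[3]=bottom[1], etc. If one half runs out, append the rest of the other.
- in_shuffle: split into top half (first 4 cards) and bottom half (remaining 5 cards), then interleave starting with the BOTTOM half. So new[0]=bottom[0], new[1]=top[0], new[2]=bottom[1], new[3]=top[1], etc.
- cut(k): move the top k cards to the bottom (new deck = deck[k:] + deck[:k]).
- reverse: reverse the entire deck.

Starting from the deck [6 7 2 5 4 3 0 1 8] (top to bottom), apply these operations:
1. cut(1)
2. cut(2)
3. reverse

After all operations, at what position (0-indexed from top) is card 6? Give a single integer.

After op 1 (cut(1)): [7 2 5 4 3 0 1 8 6]
After op 2 (cut(2)): [5 4 3 0 1 8 6 7 2]
After op 3 (reverse): [2 7 6 8 1 0 3 4 5]
Card 6 is at position 2.

Answer: 2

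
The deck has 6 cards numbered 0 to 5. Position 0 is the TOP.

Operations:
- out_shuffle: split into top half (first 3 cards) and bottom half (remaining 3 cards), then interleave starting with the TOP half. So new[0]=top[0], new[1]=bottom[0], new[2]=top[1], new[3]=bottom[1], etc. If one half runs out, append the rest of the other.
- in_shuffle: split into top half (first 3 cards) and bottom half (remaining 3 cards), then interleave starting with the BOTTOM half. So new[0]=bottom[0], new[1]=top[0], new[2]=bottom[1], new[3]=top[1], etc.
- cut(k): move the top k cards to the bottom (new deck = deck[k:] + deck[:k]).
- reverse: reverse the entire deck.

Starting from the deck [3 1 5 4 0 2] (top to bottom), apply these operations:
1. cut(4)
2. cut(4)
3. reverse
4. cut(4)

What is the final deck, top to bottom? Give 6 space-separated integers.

Answer: 4 5 1 3 2 0

Derivation:
After op 1 (cut(4)): [0 2 3 1 5 4]
After op 2 (cut(4)): [5 4 0 2 3 1]
After op 3 (reverse): [1 3 2 0 4 5]
After op 4 (cut(4)): [4 5 1 3 2 0]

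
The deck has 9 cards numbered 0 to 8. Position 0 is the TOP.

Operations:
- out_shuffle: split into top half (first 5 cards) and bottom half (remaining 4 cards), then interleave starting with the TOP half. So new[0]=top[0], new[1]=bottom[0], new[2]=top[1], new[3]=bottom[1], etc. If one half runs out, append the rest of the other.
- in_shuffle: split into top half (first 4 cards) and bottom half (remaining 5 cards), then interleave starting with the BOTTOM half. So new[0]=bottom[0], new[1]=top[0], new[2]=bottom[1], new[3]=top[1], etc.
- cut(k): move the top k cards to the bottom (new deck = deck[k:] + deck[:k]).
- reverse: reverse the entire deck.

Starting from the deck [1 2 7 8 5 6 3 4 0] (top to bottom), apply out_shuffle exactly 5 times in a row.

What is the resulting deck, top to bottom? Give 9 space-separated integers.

Answer: 1 7 5 3 0 2 8 6 4

Derivation:
After op 1 (out_shuffle): [1 6 2 3 7 4 8 0 5]
After op 2 (out_shuffle): [1 4 6 8 2 0 3 5 7]
After op 3 (out_shuffle): [1 0 4 3 6 5 8 7 2]
After op 4 (out_shuffle): [1 5 0 8 4 7 3 2 6]
After op 5 (out_shuffle): [1 7 5 3 0 2 8 6 4]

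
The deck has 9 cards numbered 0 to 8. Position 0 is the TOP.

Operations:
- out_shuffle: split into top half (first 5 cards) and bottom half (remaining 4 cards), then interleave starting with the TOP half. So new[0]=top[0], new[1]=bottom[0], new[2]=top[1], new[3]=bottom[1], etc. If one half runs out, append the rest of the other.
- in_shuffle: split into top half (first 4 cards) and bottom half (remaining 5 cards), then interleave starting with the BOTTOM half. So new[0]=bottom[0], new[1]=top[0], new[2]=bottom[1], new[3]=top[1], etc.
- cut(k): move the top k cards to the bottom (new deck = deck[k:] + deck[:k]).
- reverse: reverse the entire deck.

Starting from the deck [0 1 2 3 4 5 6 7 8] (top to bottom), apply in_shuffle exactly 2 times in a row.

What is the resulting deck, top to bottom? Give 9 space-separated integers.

Answer: 6 4 2 0 7 5 3 1 8

Derivation:
After op 1 (in_shuffle): [4 0 5 1 6 2 7 3 8]
After op 2 (in_shuffle): [6 4 2 0 7 5 3 1 8]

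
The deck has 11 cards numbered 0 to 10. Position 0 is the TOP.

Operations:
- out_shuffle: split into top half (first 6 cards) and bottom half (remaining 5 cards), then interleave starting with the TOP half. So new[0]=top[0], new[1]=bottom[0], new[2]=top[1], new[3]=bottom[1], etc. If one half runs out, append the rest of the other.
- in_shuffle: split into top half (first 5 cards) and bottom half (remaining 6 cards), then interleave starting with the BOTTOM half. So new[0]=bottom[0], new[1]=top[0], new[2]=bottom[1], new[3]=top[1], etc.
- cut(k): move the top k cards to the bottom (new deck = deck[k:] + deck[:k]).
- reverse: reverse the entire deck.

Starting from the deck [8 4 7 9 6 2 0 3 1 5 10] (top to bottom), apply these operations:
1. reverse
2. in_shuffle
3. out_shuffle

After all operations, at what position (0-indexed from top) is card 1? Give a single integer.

Answer: 10

Derivation:
After op 1 (reverse): [10 5 1 3 0 2 6 9 7 4 8]
After op 2 (in_shuffle): [2 10 6 5 9 1 7 3 4 0 8]
After op 3 (out_shuffle): [2 7 10 3 6 4 5 0 9 8 1]
Card 1 is at position 10.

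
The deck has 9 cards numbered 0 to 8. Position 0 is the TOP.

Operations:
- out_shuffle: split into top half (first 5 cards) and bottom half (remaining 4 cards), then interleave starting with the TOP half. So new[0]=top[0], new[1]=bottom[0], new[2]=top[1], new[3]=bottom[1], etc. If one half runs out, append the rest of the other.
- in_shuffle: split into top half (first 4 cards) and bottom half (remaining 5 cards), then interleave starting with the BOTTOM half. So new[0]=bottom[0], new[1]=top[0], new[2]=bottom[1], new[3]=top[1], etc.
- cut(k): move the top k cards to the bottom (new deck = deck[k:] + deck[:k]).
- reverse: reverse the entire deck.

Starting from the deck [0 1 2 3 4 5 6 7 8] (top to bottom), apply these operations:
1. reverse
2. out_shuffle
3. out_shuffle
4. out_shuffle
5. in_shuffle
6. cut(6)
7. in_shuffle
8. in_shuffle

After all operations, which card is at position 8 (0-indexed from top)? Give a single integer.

Answer: 1

Derivation:
After op 1 (reverse): [8 7 6 5 4 3 2 1 0]
After op 2 (out_shuffle): [8 3 7 2 6 1 5 0 4]
After op 3 (out_shuffle): [8 1 3 5 7 0 2 4 6]
After op 4 (out_shuffle): [8 0 1 2 3 4 5 6 7]
After op 5 (in_shuffle): [3 8 4 0 5 1 6 2 7]
After op 6 (cut(6)): [6 2 7 3 8 4 0 5 1]
After op 7 (in_shuffle): [8 6 4 2 0 7 5 3 1]
After op 8 (in_shuffle): [0 8 7 6 5 4 3 2 1]
Position 8: card 1.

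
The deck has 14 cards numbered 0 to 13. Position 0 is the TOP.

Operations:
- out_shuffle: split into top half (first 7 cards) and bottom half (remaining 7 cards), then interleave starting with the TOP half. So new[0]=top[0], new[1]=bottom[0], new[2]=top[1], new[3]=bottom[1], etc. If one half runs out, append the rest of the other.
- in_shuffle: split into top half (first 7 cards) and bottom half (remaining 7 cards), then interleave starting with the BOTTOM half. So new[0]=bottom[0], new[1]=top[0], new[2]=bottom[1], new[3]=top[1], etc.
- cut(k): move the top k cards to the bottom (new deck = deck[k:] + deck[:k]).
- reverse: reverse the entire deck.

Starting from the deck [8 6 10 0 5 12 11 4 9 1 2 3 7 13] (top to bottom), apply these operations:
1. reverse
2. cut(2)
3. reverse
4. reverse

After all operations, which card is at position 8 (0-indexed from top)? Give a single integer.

Answer: 0

Derivation:
After op 1 (reverse): [13 7 3 2 1 9 4 11 12 5 0 10 6 8]
After op 2 (cut(2)): [3 2 1 9 4 11 12 5 0 10 6 8 13 7]
After op 3 (reverse): [7 13 8 6 10 0 5 12 11 4 9 1 2 3]
After op 4 (reverse): [3 2 1 9 4 11 12 5 0 10 6 8 13 7]
Position 8: card 0.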